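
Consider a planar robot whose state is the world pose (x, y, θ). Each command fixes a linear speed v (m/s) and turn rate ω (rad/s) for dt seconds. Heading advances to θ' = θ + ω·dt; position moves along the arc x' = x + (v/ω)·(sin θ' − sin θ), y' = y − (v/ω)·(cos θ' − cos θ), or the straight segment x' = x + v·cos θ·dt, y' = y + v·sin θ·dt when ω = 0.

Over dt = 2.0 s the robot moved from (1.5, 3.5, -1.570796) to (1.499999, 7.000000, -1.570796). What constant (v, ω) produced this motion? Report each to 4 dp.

v = -1.7500, ω = 0.0000

Δθ = -1.570796 − -1.570796 = 0.000000
ω = Δθ/dt = 0.000000/2.0 = 0.0000
ω = 0 → v = (Δx·cos θ + Δy·sin θ)/dt = -1.7500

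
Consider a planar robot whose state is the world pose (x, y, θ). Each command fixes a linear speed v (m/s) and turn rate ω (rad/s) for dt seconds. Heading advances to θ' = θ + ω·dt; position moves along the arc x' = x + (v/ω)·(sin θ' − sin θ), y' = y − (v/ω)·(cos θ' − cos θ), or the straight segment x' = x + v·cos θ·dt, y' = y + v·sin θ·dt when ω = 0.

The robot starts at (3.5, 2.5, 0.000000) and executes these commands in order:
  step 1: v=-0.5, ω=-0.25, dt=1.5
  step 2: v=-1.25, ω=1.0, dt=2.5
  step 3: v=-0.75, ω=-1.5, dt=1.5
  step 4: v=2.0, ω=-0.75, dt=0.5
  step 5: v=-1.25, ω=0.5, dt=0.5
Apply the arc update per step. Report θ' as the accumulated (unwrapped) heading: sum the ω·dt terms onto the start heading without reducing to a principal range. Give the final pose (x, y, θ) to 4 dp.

(1.1252, -0.0185, -0.2500)

step 1: θ'=-0.3750 (R=2.0000) → pose (2.7675, 2.6390, -0.3750)
step 2: θ'=2.1250 (R=-1.2500) → pose (1.2467, 0.8180, 2.1250)
step 3: θ'=-0.1250 (R=0.5000) → pose (0.7592, 0.0588, -0.1250)
step 4: θ'=-0.5000 (R=-2.6667) → pose (1.7052, -0.2469, -0.5000)
step 5: θ'=-0.2500 (R=-2.5000) → pose (1.1252, -0.0185, -0.2500)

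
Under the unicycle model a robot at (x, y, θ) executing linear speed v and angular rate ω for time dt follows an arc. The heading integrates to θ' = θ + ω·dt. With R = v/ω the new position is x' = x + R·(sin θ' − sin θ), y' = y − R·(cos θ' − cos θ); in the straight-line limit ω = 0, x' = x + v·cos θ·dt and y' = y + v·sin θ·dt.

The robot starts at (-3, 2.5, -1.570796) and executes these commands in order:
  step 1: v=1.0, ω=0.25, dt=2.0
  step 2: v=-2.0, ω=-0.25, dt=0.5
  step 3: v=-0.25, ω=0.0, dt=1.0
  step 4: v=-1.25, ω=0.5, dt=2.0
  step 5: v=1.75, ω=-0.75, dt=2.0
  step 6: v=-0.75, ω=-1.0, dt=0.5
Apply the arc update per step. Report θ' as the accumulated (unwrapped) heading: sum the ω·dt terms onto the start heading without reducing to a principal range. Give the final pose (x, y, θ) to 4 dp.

(-2.8681, 1.0224, -2.1958)

step 1: θ'=-1.0708 (R=4.0000) → pose (-2.5103, 0.5823, -1.0708)
step 2: θ'=-1.1958 (R=8.0000) → pose (-2.9337, 1.4875, -1.1958)
step 3: θ'=-1.1958 (straight) → pose (-3.0253, 1.7201, -1.1958)
step 4: θ'=-0.1958 (R=-2.5000) → pose (-4.8652, 3.2567, -0.1958)
step 5: θ'=-1.6958 (R=-2.3333) → pose (-3.0040, 0.6770, -1.6958)
step 6: θ'=-2.1958 (R=0.7500) → pose (-2.8681, 1.0224, -2.1958)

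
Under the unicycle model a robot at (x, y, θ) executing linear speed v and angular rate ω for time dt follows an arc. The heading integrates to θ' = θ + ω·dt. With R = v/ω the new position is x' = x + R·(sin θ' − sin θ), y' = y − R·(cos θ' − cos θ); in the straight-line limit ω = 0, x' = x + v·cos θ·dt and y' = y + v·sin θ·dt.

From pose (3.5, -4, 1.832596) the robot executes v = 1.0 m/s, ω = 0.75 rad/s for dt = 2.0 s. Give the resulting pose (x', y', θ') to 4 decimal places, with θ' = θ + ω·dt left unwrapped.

(1.9590, -3.0360, 3.3326)

θ' = 1.8326 + 0.75·2.0 = 3.3326
R = v/ω = 1.0/0.75 = 1.3333
x' = 3.5 + 1.3333·(sin 3.3326 − sin 1.8326) = 1.9590
y' = -4 − 1.3333·(cos 3.3326 − cos 1.8326) = -3.0360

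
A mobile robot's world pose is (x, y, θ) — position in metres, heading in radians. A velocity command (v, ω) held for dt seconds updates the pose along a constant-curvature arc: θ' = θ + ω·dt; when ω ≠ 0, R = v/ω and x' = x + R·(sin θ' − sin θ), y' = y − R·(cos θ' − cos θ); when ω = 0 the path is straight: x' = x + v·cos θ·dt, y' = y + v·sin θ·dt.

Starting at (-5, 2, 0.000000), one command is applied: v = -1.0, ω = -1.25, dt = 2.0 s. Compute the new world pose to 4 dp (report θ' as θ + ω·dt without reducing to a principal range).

θ' = 0.0000 + -1.25·2.0 = -2.5000
R = v/ω = -1.0/-1.25 = 0.8000
x' = -5 + 0.8000·(sin -2.5000 − sin 0.0000) = -5.4788
y' = 2 − 0.8000·(cos -2.5000 − cos 0.0000) = 3.4409

(-5.4788, 3.4409, -2.5000)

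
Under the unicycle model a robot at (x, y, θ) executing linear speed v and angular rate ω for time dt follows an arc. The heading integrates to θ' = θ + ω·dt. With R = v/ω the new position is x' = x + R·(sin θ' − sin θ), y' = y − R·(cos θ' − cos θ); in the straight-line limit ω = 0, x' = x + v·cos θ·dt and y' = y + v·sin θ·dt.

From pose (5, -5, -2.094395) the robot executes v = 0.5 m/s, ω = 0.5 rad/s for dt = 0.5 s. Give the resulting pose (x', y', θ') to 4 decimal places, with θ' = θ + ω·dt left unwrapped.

θ' = -2.0944 + 0.5·0.5 = -1.8444
R = v/ω = 0.5/0.5 = 1.0000
x' = 5 + 1.0000·(sin -1.8444 − sin -2.0944) = 4.9032
y' = -5 − 1.0000·(cos -1.8444 − cos -2.0944) = -5.2298

(4.9032, -5.2298, -1.8444)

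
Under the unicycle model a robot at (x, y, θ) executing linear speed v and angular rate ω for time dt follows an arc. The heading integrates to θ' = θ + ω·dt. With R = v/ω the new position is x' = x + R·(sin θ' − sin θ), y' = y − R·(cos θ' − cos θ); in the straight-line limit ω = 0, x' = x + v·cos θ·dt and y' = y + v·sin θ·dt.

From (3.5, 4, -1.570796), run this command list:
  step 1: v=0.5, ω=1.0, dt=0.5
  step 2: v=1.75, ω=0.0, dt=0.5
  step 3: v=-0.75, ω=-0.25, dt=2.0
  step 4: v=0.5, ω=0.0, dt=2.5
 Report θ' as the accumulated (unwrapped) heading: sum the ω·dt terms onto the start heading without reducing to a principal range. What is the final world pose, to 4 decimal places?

(3.6135, 3.1807, -1.5708)

step 1: θ'=-1.0708 (R=0.5000) → pose (3.5612, 3.7603, -1.0708)
step 2: θ'=-1.0708 (straight) → pose (3.9807, 2.9924, -1.0708)
step 3: θ'=-1.5708 (R=3.0000) → pose (3.6135, 4.4307, -1.5708)
step 4: θ'=-1.5708 (straight) → pose (3.6135, 3.1807, -1.5708)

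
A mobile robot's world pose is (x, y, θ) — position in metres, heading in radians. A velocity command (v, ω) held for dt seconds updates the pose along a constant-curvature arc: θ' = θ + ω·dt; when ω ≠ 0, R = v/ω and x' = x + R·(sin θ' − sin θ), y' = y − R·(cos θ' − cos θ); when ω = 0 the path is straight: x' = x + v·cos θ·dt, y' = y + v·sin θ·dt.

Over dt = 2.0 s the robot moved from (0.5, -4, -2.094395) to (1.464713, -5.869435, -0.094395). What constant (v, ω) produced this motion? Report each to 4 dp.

v = 1.2500, ω = 1.0000

Δθ = -0.094395 − -2.094395 = 2.000000
ω = Δθ/dt = 2.000000/2.0 = 1.0000
R = −Δy/(cos θ' − cos θ) = 1.2500
v = R·ω = 1.2500·1.0000 = 1.2500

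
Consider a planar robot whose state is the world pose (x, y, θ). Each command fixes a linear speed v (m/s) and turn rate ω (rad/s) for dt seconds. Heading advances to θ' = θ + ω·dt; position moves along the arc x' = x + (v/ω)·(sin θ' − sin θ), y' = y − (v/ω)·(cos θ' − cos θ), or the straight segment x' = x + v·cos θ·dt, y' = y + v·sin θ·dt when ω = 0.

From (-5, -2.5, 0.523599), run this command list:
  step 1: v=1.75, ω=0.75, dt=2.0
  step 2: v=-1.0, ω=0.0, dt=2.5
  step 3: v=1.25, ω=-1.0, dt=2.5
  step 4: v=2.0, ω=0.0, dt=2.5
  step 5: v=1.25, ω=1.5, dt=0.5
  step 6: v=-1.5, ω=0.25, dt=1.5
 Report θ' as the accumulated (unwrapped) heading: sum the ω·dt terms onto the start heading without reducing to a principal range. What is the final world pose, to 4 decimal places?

(1.7698, -3.3988, 0.6486)

step 1: θ'=2.0236 (R=2.3333) → pose (-4.0685, 0.5415, 2.0236)
step 2: θ'=2.0236 (straight) → pose (-2.9748, -1.7065, 2.0236)
step 3: θ'=-0.4764 (R=-1.2500) → pose (-1.2775, -0.0489, -0.4764)
step 4: θ'=-0.4764 (straight) → pose (3.1658, -2.3418, -0.4764)
step 5: θ'=0.2736 (R=0.8333) → pose (3.7731, -2.4036, 0.2736)
step 6: θ'=0.6486 (R=-6.0000) → pose (1.7698, -3.3988, 0.6486)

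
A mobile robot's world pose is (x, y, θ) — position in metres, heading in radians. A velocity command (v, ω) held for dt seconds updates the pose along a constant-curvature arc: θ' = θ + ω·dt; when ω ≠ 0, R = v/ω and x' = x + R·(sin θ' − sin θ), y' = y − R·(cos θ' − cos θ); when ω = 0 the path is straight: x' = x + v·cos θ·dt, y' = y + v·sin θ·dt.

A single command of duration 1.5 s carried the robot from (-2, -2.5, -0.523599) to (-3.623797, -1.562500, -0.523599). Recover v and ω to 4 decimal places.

Δθ = -0.523599 − -0.523599 = 0.000000
ω = Δθ/dt = 0.000000/1.5 = 0.0000
ω = 0 → v = (Δx·cos θ + Δy·sin θ)/dt = -1.2500

v = -1.2500, ω = 0.0000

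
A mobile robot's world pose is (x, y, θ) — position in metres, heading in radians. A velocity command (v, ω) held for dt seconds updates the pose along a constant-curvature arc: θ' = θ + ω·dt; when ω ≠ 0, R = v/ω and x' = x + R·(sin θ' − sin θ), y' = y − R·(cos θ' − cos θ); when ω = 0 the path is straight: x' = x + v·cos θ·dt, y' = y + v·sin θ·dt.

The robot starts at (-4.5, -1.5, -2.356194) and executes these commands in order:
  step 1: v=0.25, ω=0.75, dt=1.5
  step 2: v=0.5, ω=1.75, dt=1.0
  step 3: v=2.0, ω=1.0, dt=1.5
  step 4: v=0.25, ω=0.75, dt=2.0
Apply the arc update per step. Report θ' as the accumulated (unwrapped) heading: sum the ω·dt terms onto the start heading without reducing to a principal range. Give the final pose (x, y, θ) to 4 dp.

(-3.7798, 0.7690, 3.5188)

step 1: θ'=-1.2312 (R=0.3333) → pose (-4.5786, -1.8467, -1.2312)
step 2: θ'=0.5188 (R=0.2857) → pose (-4.1675, -1.9997, 0.5188)
step 3: θ'=2.0188 (R=2.0000) → pose (-3.3566, 0.6035, 2.0188)
step 4: θ'=3.5188 (R=0.3333) → pose (-3.7798, 0.7690, 3.5188)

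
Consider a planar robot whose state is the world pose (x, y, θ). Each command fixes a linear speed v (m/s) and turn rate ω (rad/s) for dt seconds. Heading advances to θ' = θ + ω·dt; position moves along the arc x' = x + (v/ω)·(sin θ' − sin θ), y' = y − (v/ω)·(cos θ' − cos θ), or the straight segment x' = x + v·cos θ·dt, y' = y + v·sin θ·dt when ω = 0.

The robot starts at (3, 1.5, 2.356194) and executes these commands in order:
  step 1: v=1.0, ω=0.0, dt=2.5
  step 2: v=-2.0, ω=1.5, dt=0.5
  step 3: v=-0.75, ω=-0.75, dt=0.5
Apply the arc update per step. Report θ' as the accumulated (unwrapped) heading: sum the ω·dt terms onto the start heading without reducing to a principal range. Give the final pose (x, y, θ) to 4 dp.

(2.4914, 2.7957, 2.7312)

step 1: θ'=2.3562 (straight) → pose (1.2322, 3.2678, 2.3562)
step 2: θ'=3.1062 (R=-1.3333) → pose (2.1279, 2.8781, 3.1062)
step 3: θ'=2.7312 (R=1.0000) → pose (2.4914, 2.7957, 2.7312)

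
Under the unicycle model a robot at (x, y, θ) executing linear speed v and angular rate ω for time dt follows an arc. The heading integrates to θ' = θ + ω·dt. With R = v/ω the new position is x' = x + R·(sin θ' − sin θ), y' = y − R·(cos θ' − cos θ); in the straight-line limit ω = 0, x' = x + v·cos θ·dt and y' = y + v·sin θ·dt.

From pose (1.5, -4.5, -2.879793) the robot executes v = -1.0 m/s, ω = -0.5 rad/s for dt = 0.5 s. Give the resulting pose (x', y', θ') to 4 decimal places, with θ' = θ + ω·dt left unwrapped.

(1.9940, -4.4320, -3.1298)

θ' = -2.8798 + -0.5·0.5 = -3.1298
R = v/ω = -1.0/-0.5 = 2.0000
x' = 1.5 + 2.0000·(sin -3.1298 − sin -2.8798) = 1.9940
y' = -4.5 − 2.0000·(cos -3.1298 − cos -2.8798) = -4.4320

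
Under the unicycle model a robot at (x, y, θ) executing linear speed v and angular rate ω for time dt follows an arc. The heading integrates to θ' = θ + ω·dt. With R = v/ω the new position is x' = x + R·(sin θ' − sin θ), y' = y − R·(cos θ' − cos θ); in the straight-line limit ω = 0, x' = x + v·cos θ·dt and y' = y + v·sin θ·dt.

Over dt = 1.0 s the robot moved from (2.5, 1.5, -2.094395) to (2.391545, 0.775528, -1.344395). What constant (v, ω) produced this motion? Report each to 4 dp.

v = 0.7500, ω = 0.7500

Δθ = -1.344395 − -2.094395 = 0.750000
ω = Δθ/dt = 0.750000/1.0 = 0.7500
R = −Δy/(cos θ' − cos θ) = 1.0000
v = R·ω = 1.0000·0.7500 = 0.7500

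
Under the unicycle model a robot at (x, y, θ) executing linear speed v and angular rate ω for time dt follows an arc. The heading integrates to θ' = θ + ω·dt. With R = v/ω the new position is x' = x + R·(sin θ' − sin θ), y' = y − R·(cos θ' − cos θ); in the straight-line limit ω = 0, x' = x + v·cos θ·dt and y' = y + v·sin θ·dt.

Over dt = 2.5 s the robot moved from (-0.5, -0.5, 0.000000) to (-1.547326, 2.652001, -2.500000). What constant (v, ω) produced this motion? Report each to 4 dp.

v = -1.7500, ω = -1.0000

Δθ = -2.500000 − 0.000000 = -2.500000
ω = Δθ/dt = -2.500000/2.5 = -1.0000
R = −Δy/(cos θ' − cos θ) = 1.7500
v = R·ω = 1.7500·-1.0000 = -1.7500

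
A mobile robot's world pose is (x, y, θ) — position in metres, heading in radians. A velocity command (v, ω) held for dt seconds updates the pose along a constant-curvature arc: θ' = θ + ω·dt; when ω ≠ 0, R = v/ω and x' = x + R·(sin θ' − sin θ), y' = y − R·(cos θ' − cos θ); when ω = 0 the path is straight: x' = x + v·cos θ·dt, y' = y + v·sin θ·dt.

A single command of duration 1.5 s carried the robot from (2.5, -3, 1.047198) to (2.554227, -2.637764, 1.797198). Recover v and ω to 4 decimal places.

v = 0.2500, ω = 0.5000

Δθ = 1.797198 − 1.047198 = 0.750000
ω = Δθ/dt = 0.750000/1.5 = 0.5000
R = −Δy/(cos θ' − cos θ) = 0.5000
v = R·ω = 0.5000·0.5000 = 0.2500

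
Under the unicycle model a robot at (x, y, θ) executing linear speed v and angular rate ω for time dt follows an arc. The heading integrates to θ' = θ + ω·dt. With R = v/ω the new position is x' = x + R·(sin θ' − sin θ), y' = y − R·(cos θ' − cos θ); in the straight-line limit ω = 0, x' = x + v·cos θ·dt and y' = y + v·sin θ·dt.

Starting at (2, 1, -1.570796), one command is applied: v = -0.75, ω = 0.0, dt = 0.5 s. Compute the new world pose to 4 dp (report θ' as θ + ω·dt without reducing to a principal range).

(2.0000, 1.3750, -1.5708)

θ' = -1.5708 + 0.0·0.5 = -1.5708
ω = 0 → straight: x' = 2 + -0.75·cos(-1.5708)·0.5 = 2.0000
y' = 1 + -0.75·sin(-1.5708)·0.5 = 1.3750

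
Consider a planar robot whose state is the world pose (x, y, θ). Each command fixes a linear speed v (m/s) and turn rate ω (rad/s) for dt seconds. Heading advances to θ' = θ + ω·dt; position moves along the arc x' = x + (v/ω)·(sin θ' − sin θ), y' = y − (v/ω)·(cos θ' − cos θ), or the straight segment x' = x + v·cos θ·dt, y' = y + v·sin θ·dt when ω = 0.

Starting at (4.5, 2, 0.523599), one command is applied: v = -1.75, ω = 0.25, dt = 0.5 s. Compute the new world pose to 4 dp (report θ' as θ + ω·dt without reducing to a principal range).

θ' = 0.5236 + 0.25·0.5 = 0.6486
R = v/ω = -1.75/0.25 = -7.0000
x' = 4.5 + -7.0000·(sin 0.6486 − sin 0.5236) = 3.7715
y' = 2 − -7.0000·(cos 0.6486 − cos 0.5236) = 1.5163

(3.7715, 1.5163, 0.6486)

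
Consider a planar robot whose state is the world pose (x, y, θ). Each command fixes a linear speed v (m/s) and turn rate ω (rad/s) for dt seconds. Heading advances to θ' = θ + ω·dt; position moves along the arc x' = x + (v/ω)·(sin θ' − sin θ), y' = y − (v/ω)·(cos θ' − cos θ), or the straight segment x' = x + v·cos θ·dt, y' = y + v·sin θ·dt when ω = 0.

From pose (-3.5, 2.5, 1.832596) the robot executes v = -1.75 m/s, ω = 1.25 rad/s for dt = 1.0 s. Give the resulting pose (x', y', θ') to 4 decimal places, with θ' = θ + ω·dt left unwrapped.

θ' = 1.8326 + 1.25·1.0 = 3.0826
R = v/ω = -1.75/1.25 = -1.4000
x' = -3.5 + -1.4000·(sin 3.0826 − sin 1.8326) = -2.2303
y' = 2.5 − -1.4000·(cos 3.0826 − cos 1.8326) = 1.4648

(-2.2303, 1.4648, 3.0826)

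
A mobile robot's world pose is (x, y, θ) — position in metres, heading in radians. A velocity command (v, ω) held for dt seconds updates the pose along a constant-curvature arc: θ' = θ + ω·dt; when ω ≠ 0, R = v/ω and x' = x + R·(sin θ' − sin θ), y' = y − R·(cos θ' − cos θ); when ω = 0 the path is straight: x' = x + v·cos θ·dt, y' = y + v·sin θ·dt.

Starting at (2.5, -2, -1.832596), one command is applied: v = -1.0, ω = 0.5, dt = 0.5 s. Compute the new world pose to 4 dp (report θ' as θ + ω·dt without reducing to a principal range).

(2.5680, -1.5060, -1.5826)

θ' = -1.8326 + 0.5·0.5 = -1.5826
R = v/ω = -1.0/0.5 = -2.0000
x' = 2.5 + -2.0000·(sin -1.5826 − sin -1.8326) = 2.5680
y' = -2 − -2.0000·(cos -1.5826 − cos -1.8326) = -1.5060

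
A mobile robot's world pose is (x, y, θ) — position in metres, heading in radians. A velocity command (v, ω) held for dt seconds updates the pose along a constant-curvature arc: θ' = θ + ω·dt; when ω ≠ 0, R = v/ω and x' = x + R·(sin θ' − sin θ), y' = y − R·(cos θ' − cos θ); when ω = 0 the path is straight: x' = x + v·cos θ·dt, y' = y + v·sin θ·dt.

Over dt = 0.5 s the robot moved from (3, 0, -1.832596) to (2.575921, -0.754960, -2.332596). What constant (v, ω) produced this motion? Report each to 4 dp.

v = 1.7500, ω = -1.0000

Δθ = -2.332596 − -1.832596 = -0.500000
ω = Δθ/dt = -0.500000/0.5 = -1.0000
R = −Δy/(cos θ' − cos θ) = -1.7500
v = R·ω = -1.7500·-1.0000 = 1.7500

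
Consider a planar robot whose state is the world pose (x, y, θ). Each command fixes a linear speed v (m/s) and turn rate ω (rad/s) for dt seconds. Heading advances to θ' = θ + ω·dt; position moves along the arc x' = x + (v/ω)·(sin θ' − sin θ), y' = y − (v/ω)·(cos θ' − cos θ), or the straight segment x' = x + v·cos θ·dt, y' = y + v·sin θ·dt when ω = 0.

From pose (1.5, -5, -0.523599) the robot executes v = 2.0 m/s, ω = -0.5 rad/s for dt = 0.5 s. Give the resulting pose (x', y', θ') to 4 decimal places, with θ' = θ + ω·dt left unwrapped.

θ' = -0.5236 + -0.5·0.5 = -0.7736
R = v/ω = 2.0/-0.5 = -4.0000
x' = 1.5 + -4.0000·(sin -0.7736 − sin -0.5236) = 2.2949
y' = -5 − -4.0000·(cos -0.7736 − cos -0.5236) = -5.6025

(2.2949, -5.6025, -0.7736)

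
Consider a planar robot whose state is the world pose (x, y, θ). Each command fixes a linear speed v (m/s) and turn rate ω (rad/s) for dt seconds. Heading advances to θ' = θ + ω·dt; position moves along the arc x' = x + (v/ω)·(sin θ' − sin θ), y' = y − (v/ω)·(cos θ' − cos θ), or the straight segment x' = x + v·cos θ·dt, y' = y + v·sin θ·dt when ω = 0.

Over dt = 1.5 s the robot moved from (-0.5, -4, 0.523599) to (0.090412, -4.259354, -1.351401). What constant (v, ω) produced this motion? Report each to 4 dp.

Δθ = -1.351401 − 0.523599 = -1.875000
ω = Δθ/dt = -1.875000/1.5 = -1.2500
R = Δx/(sin θ' − sin θ) = -0.4000
v = R·ω = -0.4000·-1.2500 = 0.5000

v = 0.5000, ω = -1.2500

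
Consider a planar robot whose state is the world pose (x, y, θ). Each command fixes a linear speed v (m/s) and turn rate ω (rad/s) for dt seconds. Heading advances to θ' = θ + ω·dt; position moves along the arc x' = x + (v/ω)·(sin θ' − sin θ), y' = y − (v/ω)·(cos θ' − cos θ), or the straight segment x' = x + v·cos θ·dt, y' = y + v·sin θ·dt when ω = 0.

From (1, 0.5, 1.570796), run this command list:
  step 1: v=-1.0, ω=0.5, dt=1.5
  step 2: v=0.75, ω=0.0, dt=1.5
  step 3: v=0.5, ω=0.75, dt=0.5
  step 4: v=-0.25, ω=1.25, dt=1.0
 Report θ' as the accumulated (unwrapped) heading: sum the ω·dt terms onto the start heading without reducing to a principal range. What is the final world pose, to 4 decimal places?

(0.7997, 0.1487, 3.9458)

step 1: θ'=2.3208 (R=-2.0000) → pose (1.5366, -0.8633, 2.3208)
step 2: θ'=2.3208 (straight) → pose (0.7698, -0.0401, 2.3208)
step 3: θ'=2.6958 (R=0.6667) → pose (0.5694, 0.1070, 2.6958)
step 4: θ'=3.9458 (R=-0.2000) → pose (0.7997, 0.1487, 3.9458)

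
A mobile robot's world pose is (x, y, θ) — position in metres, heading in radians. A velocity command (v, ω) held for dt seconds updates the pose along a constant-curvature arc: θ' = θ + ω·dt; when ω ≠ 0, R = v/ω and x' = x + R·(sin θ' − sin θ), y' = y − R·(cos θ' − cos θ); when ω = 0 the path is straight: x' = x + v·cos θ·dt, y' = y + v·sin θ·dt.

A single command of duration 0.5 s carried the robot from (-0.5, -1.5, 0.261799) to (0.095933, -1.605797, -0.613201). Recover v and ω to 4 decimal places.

v = 1.2500, ω = -1.7500

Δθ = -0.613201 − 0.261799 = -0.875000
ω = Δθ/dt = -0.875000/0.5 = -1.7500
R = Δx/(sin θ' − sin θ) = -0.7143
v = R·ω = -0.7143·-1.7500 = 1.2500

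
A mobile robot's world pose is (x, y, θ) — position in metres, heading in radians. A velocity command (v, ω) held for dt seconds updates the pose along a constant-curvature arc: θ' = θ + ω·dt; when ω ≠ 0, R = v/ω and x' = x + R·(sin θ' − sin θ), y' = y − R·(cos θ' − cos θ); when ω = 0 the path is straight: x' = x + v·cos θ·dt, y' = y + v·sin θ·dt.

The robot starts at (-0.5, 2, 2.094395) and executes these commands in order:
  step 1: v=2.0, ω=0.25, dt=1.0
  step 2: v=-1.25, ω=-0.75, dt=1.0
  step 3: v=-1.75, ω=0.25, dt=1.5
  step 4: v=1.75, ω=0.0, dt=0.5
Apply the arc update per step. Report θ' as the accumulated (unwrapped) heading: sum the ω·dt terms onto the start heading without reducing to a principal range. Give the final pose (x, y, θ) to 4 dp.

(-1.0239, 0.7192, 1.9694)

step 1: θ'=2.3444 (R=8.0000) → pose (-1.7050, 3.5897, 2.3444)
step 2: θ'=1.5944 (R=1.6667) → pose (-1.2311, 2.4645, 1.5944)
step 3: θ'=1.9694 (R=-7.0000) → pose (-0.6843, -0.0872, 1.9694)
step 4: θ'=1.9694 (straight) → pose (-1.0239, 0.7192, 1.9694)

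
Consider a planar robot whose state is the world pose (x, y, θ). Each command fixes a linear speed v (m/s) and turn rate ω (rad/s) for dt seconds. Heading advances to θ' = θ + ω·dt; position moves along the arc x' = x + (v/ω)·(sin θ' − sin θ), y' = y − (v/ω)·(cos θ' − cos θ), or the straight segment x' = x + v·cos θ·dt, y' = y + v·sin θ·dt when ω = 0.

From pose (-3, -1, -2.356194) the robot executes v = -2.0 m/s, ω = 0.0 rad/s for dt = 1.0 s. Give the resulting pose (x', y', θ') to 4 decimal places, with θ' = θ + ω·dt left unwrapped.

(-1.5858, 0.4142, -2.3562)

θ' = -2.3562 + 0.0·1.0 = -2.3562
ω = 0 → straight: x' = -3 + -2.0·cos(-2.3562)·1.0 = -1.5858
y' = -1 + -2.0·sin(-2.3562)·1.0 = 0.4142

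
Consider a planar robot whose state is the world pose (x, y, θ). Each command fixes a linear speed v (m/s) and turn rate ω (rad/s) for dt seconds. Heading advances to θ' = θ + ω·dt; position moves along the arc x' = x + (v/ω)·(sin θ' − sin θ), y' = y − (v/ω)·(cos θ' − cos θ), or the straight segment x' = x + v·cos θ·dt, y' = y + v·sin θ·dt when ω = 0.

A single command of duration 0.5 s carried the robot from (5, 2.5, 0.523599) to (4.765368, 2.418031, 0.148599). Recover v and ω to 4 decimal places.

v = -0.5000, ω = -0.7500

Δθ = 0.148599 − 0.523599 = -0.375000
ω = Δθ/dt = -0.375000/0.5 = -0.7500
R = Δx/(sin θ' − sin θ) = 0.6667
v = R·ω = 0.6667·-0.7500 = -0.5000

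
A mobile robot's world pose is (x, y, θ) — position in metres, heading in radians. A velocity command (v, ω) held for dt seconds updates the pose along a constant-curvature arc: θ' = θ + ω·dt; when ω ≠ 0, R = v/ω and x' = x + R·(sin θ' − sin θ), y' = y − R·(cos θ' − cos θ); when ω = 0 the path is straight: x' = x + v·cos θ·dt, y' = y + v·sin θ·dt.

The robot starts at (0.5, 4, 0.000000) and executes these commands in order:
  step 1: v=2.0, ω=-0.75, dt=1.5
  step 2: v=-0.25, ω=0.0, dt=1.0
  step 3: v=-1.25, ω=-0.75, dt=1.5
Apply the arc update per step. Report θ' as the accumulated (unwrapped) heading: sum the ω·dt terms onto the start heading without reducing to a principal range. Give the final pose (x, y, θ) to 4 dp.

step 1: θ'=-1.1250 (R=-2.6667) → pose (2.9060, 2.4831, -1.1250)
step 2: θ'=-1.1250 (straight) → pose (2.7983, 2.7087, -1.1250)
step 3: θ'=-2.2500 (R=1.6667) → pose (3.0052, 4.4743, -2.2500)

(3.0052, 4.4743, -2.2500)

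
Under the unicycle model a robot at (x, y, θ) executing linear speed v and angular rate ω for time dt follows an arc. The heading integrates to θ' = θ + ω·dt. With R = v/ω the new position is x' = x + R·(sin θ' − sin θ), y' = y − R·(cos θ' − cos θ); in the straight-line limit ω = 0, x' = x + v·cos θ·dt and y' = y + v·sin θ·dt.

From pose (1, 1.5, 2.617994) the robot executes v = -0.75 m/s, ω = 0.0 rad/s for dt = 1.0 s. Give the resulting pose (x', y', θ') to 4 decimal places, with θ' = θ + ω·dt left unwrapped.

(1.6495, 1.1250, 2.6180)

θ' = 2.6180 + 0.0·1.0 = 2.6180
ω = 0 → straight: x' = 1 + -0.75·cos(2.6180)·1.0 = 1.6495
y' = 1.5 + -0.75·sin(2.6180)·1.0 = 1.1250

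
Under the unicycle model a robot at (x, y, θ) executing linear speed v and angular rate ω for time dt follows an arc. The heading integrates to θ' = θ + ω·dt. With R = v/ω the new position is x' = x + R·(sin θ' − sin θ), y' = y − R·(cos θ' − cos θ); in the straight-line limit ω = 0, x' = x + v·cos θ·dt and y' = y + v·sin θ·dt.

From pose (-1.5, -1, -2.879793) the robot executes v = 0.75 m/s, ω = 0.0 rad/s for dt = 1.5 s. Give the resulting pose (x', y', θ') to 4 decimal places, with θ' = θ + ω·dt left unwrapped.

(-2.5867, -1.2912, -2.8798)

θ' = -2.8798 + 0.0·1.5 = -2.8798
ω = 0 → straight: x' = -1.5 + 0.75·cos(-2.8798)·1.5 = -2.5867
y' = -1 + 0.75·sin(-2.8798)·1.5 = -1.2912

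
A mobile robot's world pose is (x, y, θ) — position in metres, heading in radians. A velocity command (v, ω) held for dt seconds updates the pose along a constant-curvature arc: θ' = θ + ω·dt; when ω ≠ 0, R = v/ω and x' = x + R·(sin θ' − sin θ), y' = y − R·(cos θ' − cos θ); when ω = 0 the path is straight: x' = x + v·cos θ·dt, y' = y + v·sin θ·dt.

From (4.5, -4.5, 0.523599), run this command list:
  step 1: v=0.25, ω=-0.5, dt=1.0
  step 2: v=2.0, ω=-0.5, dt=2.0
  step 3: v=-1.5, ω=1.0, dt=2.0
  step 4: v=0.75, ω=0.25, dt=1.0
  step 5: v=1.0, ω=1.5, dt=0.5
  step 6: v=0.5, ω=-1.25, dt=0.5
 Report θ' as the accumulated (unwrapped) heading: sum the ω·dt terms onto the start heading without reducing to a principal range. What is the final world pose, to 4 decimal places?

step 1: θ'=0.0236 (R=-0.5000) → pose (4.7382, -4.4332, 0.0236)
step 2: θ'=-0.9764 (R=-4.0000) → pose (8.1465, -6.1920, -0.9764)
step 3: θ'=1.0236 (R=-1.5000) → pose (5.6228, -6.2516, 1.0236)
step 4: θ'=1.2736 (R=3.0000) → pose (5.9294, -5.5692, 1.2736)
step 5: θ'=2.0236 (R=0.6667) → pose (5.8914, -5.0823, 2.0236)
step 6: θ'=1.3986 (R=-0.4000) → pose (5.8570, -4.8388, 1.3986)

(5.8570, -4.8388, 1.3986)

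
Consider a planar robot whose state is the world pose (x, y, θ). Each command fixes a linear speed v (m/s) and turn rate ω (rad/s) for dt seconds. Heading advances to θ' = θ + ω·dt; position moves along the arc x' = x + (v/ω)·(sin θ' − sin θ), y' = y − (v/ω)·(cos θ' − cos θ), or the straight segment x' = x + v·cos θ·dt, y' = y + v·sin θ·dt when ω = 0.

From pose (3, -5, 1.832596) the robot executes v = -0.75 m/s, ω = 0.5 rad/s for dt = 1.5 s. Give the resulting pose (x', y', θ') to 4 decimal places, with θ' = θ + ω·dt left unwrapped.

(3.6534, -5.8835, 2.5826)

θ' = 1.8326 + 0.5·1.5 = 2.5826
R = v/ω = -0.75/0.5 = -1.5000
x' = 3 + -1.5000·(sin 2.5826 − sin 1.8326) = 3.6534
y' = -5 − -1.5000·(cos 2.5826 − cos 1.8326) = -5.8835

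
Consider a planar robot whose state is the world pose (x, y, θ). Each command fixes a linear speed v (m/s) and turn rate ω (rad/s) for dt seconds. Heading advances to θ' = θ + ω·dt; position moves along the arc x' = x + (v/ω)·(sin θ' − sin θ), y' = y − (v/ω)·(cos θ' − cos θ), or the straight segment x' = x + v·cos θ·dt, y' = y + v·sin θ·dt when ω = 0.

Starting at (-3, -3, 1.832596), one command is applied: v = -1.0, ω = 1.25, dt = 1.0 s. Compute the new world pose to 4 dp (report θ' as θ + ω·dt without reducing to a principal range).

θ' = 1.8326 + 1.25·1.0 = 3.0826
R = v/ω = -1.0/1.25 = -0.8000
x' = -3 + -0.8000·(sin 3.0826 − sin 1.8326) = -2.2744
y' = -3 − -0.8000·(cos 3.0826 − cos 1.8326) = -3.5916

(-2.2744, -3.5916, 3.0826)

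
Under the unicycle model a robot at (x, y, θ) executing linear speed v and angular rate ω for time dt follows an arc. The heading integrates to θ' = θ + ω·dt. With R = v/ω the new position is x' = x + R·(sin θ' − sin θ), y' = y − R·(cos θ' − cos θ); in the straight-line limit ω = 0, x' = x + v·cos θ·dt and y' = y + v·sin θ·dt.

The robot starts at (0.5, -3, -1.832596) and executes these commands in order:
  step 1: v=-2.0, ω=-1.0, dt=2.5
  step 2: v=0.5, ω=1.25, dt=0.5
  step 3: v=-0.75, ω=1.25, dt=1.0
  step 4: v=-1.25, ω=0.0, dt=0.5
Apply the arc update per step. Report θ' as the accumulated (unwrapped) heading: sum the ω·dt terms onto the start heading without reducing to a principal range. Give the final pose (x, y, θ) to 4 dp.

(5.3176, -2.1505, -2.4576)

step 1: θ'=-4.3326 (R=2.0000) → pose (4.2893, -2.7762, -4.3326)
step 2: θ'=-3.7076 (R=0.4000) → pose (4.1323, -2.5869, -3.7076)
step 3: θ'=-2.4576 (R=-0.6000) → pose (4.8332, -2.5455, -2.4576)
step 4: θ'=-2.4576 (straight) → pose (5.3176, -2.1505, -2.4576)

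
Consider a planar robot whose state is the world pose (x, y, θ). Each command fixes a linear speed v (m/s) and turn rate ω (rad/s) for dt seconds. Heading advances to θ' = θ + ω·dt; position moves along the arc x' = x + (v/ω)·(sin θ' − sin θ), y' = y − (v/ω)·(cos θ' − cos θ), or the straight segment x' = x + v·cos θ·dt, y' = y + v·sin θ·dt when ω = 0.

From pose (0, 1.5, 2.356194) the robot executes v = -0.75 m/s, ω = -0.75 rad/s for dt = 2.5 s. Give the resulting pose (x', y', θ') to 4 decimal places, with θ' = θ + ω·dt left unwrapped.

θ' = 2.3562 + -0.75·2.5 = 0.4812
R = v/ω = -0.75/-0.75 = 1.0000
x' = 0 + 1.0000·(sin 0.4812 − sin 2.3562) = -0.2443
y' = 1.5 − 1.0000·(cos 0.4812 − cos 2.3562) = -0.0935

(-0.2443, -0.0935, 0.4812)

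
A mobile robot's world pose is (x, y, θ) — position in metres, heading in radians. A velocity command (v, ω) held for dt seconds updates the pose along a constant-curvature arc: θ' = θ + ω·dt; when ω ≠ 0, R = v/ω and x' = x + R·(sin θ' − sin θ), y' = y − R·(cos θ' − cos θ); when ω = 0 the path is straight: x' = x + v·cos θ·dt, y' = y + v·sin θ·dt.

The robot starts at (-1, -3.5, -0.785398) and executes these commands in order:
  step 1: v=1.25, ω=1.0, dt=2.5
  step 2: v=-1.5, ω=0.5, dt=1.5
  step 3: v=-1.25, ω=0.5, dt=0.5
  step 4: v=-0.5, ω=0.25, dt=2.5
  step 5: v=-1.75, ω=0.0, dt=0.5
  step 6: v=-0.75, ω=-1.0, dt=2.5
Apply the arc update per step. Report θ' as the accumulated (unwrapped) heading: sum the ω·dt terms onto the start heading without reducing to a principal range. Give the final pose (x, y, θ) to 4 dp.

(5.5269, -5.8768, 0.8396)

step 1: θ'=1.7146 (R=1.2500) → pose (1.1210, -2.4370, 1.7146)
step 2: θ'=2.4646 (R=-3.0000) → pose (2.2107, -4.3454, 2.4646)
step 3: θ'=2.7146 (R=-2.5000) → pose (2.7415, -4.6723, 2.7146)
step 4: θ'=3.3396 (R=-2.0000) → pose (3.9632, -4.8128, 3.3396)
step 5: θ'=3.3396 (straight) → pose (4.8211, -4.6407, 3.3396)
step 6: θ'=0.8396 (R=0.7500) → pose (5.5269, -5.8768, 0.8396)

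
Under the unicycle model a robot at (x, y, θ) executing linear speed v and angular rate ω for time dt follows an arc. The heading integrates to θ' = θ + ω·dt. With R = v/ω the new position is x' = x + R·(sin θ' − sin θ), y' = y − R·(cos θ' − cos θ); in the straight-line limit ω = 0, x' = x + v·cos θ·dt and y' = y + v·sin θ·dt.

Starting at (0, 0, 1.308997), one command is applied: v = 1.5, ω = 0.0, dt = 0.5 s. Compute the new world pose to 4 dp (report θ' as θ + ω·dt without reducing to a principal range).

θ' = 1.3090 + 0.0·0.5 = 1.3090
ω = 0 → straight: x' = 0 + 1.5·cos(1.3090)·0.5 = 0.1941
y' = 0 + 1.5·sin(1.3090)·0.5 = 0.7244

(0.1941, 0.7244, 1.3090)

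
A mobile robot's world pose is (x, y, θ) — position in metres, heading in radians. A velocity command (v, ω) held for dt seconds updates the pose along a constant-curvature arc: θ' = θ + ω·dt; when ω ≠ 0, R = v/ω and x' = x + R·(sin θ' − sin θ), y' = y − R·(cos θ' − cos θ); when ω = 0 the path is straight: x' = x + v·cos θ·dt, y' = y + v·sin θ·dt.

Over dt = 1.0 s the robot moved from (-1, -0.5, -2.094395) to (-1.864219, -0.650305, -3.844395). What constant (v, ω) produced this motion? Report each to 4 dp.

v = 1.0000, ω = -1.7500

Δθ = -3.844395 − -2.094395 = -1.750000
ω = Δθ/dt = -1.750000/1.0 = -1.7500
R = Δx/(sin θ' − sin θ) = -0.5714
v = R·ω = -0.5714·-1.7500 = 1.0000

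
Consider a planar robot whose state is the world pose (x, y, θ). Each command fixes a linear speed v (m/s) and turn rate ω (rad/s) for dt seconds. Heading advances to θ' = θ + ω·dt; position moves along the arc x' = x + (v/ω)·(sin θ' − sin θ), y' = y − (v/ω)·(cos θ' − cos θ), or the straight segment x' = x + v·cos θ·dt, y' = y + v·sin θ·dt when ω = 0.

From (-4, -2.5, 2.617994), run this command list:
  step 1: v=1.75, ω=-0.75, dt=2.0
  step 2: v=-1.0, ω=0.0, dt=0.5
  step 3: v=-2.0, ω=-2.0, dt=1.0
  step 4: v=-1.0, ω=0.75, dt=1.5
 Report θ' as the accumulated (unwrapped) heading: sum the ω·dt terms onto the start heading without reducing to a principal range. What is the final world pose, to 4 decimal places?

step 1: θ'=1.1180 (R=-2.3333) → pose (-4.9315, 0.5415, 1.1180)
step 2: θ'=1.1180 (straight) → pose (-5.1503, 0.0919, 1.1180)
step 3: θ'=-0.8820 (R=1.0000) → pose (-6.8215, -0.1062, -0.8820)
step 4: θ'=0.2430 (R=-1.3333) → pose (-8.1717, 0.3405, 0.2430)

(-8.1717, 0.3405, 0.2430)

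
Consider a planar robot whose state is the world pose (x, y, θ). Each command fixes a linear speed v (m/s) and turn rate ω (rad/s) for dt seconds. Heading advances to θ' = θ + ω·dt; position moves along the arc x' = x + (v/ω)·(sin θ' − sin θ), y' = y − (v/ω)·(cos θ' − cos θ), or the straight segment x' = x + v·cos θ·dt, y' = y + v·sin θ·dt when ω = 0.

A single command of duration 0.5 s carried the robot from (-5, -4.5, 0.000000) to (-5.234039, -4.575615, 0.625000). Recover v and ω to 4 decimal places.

Δθ = 0.625000 − 0.000000 = 0.625000
ω = Δθ/dt = 0.625000/0.5 = 1.2500
R = Δx/(sin θ' − sin θ) = -0.4000
v = R·ω = -0.4000·1.2500 = -0.5000

v = -0.5000, ω = 1.2500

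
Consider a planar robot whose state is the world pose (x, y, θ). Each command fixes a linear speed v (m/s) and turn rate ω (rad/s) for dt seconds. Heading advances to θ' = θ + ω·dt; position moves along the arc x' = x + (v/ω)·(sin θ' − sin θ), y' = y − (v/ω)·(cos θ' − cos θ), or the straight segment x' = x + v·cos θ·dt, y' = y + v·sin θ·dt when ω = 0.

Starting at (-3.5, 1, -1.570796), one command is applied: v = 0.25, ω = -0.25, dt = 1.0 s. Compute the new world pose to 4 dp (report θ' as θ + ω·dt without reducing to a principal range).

(-3.5311, 0.7526, -1.8208)

θ' = -1.5708 + -0.25·1.0 = -1.8208
R = v/ω = 0.25/-0.25 = -1.0000
x' = -3.5 + -1.0000·(sin -1.8208 − sin -1.5708) = -3.5311
y' = 1 − -1.0000·(cos -1.8208 − cos -1.5708) = 0.7526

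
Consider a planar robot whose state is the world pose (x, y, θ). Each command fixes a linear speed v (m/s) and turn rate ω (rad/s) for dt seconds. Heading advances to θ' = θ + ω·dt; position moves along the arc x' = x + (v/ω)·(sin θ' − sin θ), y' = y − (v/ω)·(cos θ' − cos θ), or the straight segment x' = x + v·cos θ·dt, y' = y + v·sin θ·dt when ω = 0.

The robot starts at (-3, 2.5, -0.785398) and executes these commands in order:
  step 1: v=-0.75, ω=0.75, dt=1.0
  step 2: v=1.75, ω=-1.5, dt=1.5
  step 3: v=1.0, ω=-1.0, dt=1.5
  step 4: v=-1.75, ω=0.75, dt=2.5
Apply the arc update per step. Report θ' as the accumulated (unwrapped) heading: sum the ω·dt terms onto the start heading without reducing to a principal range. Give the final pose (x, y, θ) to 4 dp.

step 1: θ'=-0.0354 (R=-1.0000) → pose (-3.6717, 2.7923, -0.0354)
step 2: θ'=-2.2854 (R=-1.1667) → pose (-2.8318, 0.8618, -2.2854)
step 3: θ'=-3.7854 (R=-1.0000) → pose (-4.1874, 0.7173, -3.7854)
step 4: θ'=-1.9104 (R=-2.3333) → pose (-0.5867, 1.8063, -1.9104)

(-0.5867, 1.8063, -1.9104)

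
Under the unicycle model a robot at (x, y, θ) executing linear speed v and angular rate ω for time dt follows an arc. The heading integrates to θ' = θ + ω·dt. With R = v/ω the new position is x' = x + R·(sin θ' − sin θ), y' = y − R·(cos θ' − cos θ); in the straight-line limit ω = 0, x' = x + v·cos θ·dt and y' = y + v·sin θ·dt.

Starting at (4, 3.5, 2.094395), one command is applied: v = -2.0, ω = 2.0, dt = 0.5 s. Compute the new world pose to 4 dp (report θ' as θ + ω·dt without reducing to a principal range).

θ' = 2.0944 + 2.0·0.5 = 3.0944
R = v/ω = -2.0/2.0 = -1.0000
x' = 4 + -1.0000·(sin 3.0944 − sin 2.0944) = 4.8188
y' = 3.5 − -1.0000·(cos 3.0944 − cos 2.0944) = 3.0011

(4.8188, 3.0011, 3.0944)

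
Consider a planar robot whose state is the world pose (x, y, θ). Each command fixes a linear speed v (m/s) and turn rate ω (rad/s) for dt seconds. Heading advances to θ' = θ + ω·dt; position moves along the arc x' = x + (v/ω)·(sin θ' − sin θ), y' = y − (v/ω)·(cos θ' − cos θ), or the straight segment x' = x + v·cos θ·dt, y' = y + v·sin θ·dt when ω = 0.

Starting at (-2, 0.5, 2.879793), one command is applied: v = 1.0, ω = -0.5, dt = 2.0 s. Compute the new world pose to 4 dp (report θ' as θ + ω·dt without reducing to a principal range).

(-3.3876, 1.8236, 1.8798)

θ' = 2.8798 + -0.5·2.0 = 1.8798
R = v/ω = 1.0/-0.5 = -2.0000
x' = -2 + -2.0000·(sin 1.8798 − sin 2.8798) = -3.3876
y' = 0.5 − -2.0000·(cos 1.8798 − cos 2.8798) = 1.8236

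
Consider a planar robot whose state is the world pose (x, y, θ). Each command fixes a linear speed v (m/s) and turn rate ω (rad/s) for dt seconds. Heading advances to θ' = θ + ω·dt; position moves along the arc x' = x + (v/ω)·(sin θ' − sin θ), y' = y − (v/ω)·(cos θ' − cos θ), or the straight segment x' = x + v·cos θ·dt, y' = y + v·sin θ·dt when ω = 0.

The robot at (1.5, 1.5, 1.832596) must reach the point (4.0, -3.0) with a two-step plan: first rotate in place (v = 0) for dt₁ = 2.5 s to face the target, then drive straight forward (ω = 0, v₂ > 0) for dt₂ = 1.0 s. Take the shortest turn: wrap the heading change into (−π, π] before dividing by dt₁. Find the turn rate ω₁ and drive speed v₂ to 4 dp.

ω₁ = -1.1585, v₂ = 5.1478

heading to target = atan2(-3−1.5, 4−1.5) = -1.0637
Δθ = wrap(-1.0637 − 1.8326) = -2.8963; ω₁ = Δθ/dt₁ = -1.1585
distance = √((4−1.5)² + (-3−1.5)²) = 5.1478; v₂ = distance/dt₂ = 5.1478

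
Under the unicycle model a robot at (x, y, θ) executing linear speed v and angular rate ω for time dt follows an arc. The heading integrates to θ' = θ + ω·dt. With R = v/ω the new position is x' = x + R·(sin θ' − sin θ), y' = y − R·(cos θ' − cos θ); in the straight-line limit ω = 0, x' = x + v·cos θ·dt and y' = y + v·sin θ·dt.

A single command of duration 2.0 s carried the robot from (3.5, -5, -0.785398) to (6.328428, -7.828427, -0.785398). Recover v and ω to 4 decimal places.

v = 2.0000, ω = 0.0000

Δθ = -0.785398 − -0.785398 = 0.000000
ω = Δθ/dt = 0.000000/2.0 = 0.0000
ω = 0 → v = (Δx·cos θ + Δy·sin θ)/dt = 2.0000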